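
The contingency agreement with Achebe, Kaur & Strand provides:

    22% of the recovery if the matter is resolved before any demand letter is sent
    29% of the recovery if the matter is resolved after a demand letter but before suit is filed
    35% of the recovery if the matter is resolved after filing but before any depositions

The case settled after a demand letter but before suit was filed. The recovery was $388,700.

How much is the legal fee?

$112,723.00

The matter settled after a demand letter but before suit was filed, so the 29% rate applies.
$388,700 × 29% = $112,723.00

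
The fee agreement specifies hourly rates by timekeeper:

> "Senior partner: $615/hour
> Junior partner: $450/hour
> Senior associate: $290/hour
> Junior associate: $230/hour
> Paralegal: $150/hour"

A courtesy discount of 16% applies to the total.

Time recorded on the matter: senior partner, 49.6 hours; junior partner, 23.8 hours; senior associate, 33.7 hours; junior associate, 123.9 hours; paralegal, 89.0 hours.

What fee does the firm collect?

$77,980.56

Senior partner: 49.6 × $615 = $30,504.00
Junior partner: 23.8 × $450 = $10,710.00
Senior associate: 33.7 × $290 = $9,773.00
Junior associate: 123.9 × $230 = $28,497.00
Paralegal: 89.0 × $150 = $13,350.00
Subtotal: $92,834.00
Less 16% discount: −$14,853.44
Total: $92,834.00 − $14,853.44 = $77,980.56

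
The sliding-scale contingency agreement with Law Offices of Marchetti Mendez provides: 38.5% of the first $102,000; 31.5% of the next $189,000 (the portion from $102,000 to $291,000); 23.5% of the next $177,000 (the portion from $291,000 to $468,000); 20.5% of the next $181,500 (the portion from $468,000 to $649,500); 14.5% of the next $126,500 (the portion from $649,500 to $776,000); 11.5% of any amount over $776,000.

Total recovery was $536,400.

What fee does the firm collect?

$154,422.00

First $102,000 at 38.5% = $39,270.00
Next $189,000 at 31.5% = $59,535.00
Next $177,000 at 23.5% = $41,595.00
Remaining $68,400 at 20.5% = $14,022.00
Fee: $39,270.00 + $59,535.00 + $41,595.00 + $14,022.00 = $154,422.00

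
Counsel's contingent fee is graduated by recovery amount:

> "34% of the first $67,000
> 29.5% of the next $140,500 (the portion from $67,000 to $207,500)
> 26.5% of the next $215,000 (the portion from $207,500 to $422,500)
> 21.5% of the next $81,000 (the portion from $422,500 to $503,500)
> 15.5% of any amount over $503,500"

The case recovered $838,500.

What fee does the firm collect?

$190,542.50

First $67,000 at 34% = $22,780.00
Next $140,500 at 29.5% = $41,447.50
Next $215,000 at 26.5% = $56,975.00
Next $81,000 at 21.5% = $17,415.00
Remaining $335,000 at 15.5% = $51,925.00
Fee: $22,780.00 + $41,447.50 + $56,975.00 + $17,415.00 + $51,925.00 = $190,542.50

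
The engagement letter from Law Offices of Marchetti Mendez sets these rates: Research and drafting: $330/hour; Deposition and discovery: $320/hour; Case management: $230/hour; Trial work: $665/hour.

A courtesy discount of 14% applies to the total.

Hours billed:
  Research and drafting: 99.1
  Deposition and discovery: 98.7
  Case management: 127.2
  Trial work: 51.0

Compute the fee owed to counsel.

$109,613.88

Research and drafting: 99.1 × $330 = $32,703.00
Deposition and discovery: 98.7 × $320 = $31,584.00
Case management: 127.2 × $230 = $29,256.00
Trial work: 51.0 × $665 = $33,915.00
Subtotal: $127,458.00
Less 14% discount: −$17,844.12
Total: $127,458.00 − $17,844.12 = $109,613.88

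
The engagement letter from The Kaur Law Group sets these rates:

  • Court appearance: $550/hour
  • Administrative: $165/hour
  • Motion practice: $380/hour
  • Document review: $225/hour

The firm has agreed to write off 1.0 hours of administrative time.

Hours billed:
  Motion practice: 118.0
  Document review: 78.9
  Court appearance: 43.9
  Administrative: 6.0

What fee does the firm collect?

Court appearance: 43.9 × $550 = $24,145.00
Administrative: 6.0 × $165 = $990.00
Motion practice: 118.0 × $380 = $44,840.00
Document review: 78.9 × $225 = $17,752.50
Subtotal: $87,727.50
Write-off: 1.0 × $165 = $165.00
Total: $87,727.50 − $165.00 = $87,562.50

$87,562.50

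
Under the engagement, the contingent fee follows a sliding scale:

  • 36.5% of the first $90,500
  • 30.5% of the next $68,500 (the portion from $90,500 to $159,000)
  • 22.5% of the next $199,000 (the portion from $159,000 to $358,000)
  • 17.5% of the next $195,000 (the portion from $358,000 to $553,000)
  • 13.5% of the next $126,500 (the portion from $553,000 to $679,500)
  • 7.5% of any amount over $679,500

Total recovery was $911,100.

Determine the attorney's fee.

First $90,500 at 36.5% = $33,032.50
Next $68,500 at 30.5% = $20,892.50
Next $199,000 at 22.5% = $44,775.00
Next $195,000 at 17.5% = $34,125.00
Next $126,500 at 13.5% = $17,077.50
Remaining $231,600 at 7.5% = $17,370.00
Fee: $33,032.50 + $20,892.50 + $44,775.00 + $34,125.00 + $17,077.50 + $17,370.00 = $167,272.50

$167,272.50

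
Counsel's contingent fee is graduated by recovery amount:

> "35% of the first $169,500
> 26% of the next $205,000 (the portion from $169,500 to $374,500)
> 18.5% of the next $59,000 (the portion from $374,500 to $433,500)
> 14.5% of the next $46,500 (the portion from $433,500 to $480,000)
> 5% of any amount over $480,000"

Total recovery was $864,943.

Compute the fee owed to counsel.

$149,529.65

First $169,500 at 35% = $59,325.00
Next $205,000 at 26% = $53,300.00
Next $59,000 at 18.5% = $10,915.00
Next $46,500 at 14.5% = $6,742.50
Remaining $384,943 at 5% = $19,247.15
Fee: $59,325.00 + $53,300.00 + $10,915.00 + $6,742.50 + $19,247.15 = $149,529.65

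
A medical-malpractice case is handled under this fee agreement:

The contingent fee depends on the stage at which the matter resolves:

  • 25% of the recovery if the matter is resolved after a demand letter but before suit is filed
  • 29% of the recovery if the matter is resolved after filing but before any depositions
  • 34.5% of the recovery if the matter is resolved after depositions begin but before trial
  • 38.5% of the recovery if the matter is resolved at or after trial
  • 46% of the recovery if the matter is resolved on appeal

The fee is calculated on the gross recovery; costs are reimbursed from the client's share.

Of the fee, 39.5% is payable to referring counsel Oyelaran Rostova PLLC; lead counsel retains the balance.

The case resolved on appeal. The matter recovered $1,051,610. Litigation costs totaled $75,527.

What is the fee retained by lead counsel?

$292,663.06

Fee base is the gross recovery, $1,051,610; costs are reimbursed separately.
The matter resolved on appeal, so the 46% rate applies.
$1,051,610 × 46% = $483,740.60
Referral share: 39.5% of $483,740.60 = $191,077.54; lead counsel retains $483,740.60 − $191,077.54 = $292,663.06.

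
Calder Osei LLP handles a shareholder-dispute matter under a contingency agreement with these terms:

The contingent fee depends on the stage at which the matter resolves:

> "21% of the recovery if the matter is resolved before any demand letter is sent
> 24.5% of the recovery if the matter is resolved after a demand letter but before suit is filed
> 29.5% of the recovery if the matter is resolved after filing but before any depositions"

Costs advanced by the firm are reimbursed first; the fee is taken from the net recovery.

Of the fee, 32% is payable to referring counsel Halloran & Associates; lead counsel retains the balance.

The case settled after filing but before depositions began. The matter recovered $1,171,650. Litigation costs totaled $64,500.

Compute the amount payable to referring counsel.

Fee base (net of costs): $1,171,650 − $64,500 = $1,107,150
The matter settled after filing but before depositions began, so the 29.5% rate applies.
$1,107,150 × 29.5% = $326,609.25
Referral share: 32% of $326,609.25 = $104,514.96; lead counsel retains $326,609.25 − $104,514.96 = $222,094.29.

$104,514.96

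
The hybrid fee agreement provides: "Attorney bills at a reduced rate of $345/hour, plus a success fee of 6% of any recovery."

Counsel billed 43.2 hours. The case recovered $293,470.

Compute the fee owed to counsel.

Hourly: 43.2 × $345 = $14,904.00
Success fee: 6% of $293,470 = $17,608.20
Total: $14,904.00 + $17,608.20 = $32,512.20

$32,512.20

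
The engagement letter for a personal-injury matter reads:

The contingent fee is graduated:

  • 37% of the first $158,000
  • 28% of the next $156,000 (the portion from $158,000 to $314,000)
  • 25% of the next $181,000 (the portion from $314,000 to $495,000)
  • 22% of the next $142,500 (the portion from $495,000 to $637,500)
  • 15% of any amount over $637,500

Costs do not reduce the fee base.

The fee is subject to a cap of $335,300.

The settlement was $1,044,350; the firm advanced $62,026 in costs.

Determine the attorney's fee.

Fee base is the gross recovery, $1,044,350; costs are reimbursed separately.
First $158,000 at 37% = $58,460.00
Next $156,000 at 28% = $43,680.00
Next $181,000 at 25% = $45,250.00
Next $142,500 at 22% = $31,350.00
Remaining $406,850 at 15% = $61,027.50
Fee: $58,460.00 + $43,680.00 + $45,250.00 + $31,350.00 + $61,027.50 = $239,767.50
$239,767.50 is under the $335,300 cap.

$239,767.50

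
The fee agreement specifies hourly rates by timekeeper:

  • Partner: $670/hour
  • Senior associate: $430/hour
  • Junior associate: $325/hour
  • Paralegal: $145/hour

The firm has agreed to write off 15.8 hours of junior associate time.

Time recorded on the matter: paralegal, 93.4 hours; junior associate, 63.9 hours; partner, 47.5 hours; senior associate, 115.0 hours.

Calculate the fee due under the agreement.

Partner: 47.5 × $670 = $31,825.00
Senior associate: 115.0 × $430 = $49,450.00
Junior associate: 63.9 × $325 = $20,767.50
Paralegal: 93.4 × $145 = $13,543.00
Subtotal: $115,585.50
Write-off: 15.8 × $325 = $5,135.00
Total: $115,585.50 − $5,135.00 = $110,450.50

$110,450.50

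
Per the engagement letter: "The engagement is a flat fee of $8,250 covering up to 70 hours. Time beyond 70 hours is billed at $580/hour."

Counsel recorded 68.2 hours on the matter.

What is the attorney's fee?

$8,250.00

68.2 hours is within the 70-hour scope; only the flat fee applies.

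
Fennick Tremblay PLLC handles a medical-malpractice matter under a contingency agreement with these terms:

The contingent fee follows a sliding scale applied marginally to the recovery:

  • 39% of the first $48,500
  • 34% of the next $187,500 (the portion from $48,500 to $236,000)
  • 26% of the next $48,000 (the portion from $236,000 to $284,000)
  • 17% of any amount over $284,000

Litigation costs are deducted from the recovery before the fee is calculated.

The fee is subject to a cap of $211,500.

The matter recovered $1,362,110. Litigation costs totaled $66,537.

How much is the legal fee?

$211,500.00

Fee base (net of costs): $1,362,110 − $66,537 = $1,295,573
First $48,500 at 39% = $18,915.00
Next $187,500 at 34% = $63,750.00
Next $48,000 at 26% = $12,480.00
Remaining $1,011,573 at 17% = $171,967.41
Fee: $18,915.00 + $63,750.00 + $12,480.00 + $171,967.41 = $267,112.41
$267,112.41 exceeds the $211,500 cap, so the fee is capped at $211,500.00.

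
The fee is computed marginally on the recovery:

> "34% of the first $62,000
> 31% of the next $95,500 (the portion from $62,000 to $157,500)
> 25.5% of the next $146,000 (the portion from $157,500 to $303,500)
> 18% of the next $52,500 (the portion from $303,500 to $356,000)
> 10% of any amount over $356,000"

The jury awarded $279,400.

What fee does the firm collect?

$81,769.50

First $62,000 at 34% = $21,080.00
Next $95,500 at 31% = $29,605.00
Remaining $121,900 at 25.5% = $31,084.50
Fee: $21,080.00 + $29,605.00 + $31,084.50 = $81,769.50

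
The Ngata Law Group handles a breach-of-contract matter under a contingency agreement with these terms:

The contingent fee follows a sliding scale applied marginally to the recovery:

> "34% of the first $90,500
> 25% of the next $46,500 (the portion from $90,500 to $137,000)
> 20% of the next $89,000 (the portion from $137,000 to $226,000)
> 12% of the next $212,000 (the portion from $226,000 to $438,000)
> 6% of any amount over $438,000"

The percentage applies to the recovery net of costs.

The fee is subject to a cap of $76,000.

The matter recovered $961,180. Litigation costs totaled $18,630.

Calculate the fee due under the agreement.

$76,000.00

Fee base (net of costs): $961,180 − $18,630 = $942,550
First $90,500 at 34% = $30,770.00
Next $46,500 at 25% = $11,625.00
Next $89,000 at 20% = $17,800.00
Next $212,000 at 12% = $25,440.00
Remaining $504,550 at 6% = $30,273.00
Fee: $30,770.00 + $11,625.00 + $17,800.00 + $25,440.00 + $30,273.00 = $115,908.00
$115,908.00 exceeds the $76,000 cap, so the fee is capped at $76,000.00.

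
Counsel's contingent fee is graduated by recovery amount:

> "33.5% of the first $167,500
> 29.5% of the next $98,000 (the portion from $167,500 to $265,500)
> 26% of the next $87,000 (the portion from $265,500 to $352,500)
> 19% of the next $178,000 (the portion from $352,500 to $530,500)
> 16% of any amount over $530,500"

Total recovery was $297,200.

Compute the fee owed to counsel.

$93,264.50

First $167,500 at 33.5% = $56,112.50
Next $98,000 at 29.5% = $28,910.00
Remaining $31,700 at 26% = $8,242.00
Fee: $56,112.50 + $28,910.00 + $8,242.00 = $93,264.50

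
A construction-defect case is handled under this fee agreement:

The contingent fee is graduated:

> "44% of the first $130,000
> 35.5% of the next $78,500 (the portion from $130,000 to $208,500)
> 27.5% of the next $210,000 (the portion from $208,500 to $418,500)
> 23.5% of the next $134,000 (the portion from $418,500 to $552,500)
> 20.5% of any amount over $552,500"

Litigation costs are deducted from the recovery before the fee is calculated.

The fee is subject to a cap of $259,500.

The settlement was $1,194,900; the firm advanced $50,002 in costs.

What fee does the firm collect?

$259,500.00

Fee base (net of costs): $1,194,900 − $50,002 = $1,144,898
First $130,000 at 44% = $57,200.00
Next $78,500 at 35.5% = $27,867.50
Next $210,000 at 27.5% = $57,750.00
Next $134,000 at 23.5% = $31,490.00
Remaining $592,398 at 20.5% = $121,441.59
Fee: $57,200.00 + $27,867.50 + $57,750.00 + $31,490.00 + $121,441.59 = $295,749.09
$295,749.09 exceeds the $259,500 cap, so the fee is capped at $259,500.00.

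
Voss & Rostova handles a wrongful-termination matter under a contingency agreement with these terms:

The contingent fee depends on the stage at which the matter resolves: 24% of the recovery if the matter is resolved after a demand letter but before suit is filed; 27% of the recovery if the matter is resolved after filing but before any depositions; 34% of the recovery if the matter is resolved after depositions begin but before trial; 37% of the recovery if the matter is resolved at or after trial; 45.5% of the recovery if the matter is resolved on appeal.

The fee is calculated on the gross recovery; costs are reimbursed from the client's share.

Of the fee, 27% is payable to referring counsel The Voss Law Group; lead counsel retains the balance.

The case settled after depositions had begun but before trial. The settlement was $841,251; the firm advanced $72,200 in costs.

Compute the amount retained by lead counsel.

$208,798.50

Fee base is the gross recovery, $841,251; costs are reimbursed separately.
The matter settled after depositions had begun but before trial, so the 34% rate applies.
$841,251 × 34% = $286,025.34
Referral share: 27% of $286,025.34 = $77,226.84; lead counsel retains $286,025.34 − $77,226.84 = $208,798.50.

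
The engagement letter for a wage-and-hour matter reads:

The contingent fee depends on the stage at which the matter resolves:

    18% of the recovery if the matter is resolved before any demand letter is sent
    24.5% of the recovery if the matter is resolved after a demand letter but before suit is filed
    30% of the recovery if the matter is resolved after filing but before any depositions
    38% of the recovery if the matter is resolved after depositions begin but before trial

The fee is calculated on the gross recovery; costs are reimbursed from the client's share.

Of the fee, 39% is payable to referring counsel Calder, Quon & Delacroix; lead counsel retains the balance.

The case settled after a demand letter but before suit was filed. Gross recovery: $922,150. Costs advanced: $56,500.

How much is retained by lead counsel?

$137,815.32

Fee base is the gross recovery, $922,150; costs are reimbursed separately.
The matter settled after a demand letter but before suit was filed, so the 24.5% rate applies.
$922,150 × 24.5% = $225,926.75
Referral share: 39% of $225,926.75 = $88,111.43; lead counsel retains $225,926.75 − $88,111.43 = $137,815.32.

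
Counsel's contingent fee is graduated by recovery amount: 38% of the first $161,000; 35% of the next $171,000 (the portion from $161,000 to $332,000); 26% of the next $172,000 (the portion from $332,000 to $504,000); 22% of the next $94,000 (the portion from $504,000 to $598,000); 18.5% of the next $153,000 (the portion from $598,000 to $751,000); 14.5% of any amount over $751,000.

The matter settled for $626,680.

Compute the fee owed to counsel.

$191,735.80

First $161,000 at 38% = $61,180.00
Next $171,000 at 35% = $59,850.00
Next $172,000 at 26% = $44,720.00
Next $94,000 at 22% = $20,680.00
Remaining $28,680 at 18.5% = $5,305.80
Fee: $61,180.00 + $59,850.00 + $44,720.00 + $20,680.00 + $5,305.80 = $191,735.80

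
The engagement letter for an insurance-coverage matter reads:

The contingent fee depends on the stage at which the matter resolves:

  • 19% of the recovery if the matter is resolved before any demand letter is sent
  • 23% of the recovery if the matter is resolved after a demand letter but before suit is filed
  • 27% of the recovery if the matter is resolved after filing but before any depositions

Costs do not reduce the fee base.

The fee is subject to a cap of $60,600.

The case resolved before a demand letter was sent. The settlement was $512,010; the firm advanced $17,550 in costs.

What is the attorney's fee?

$60,600.00

Fee base is the gross recovery, $512,010; costs are reimbursed separately.
The matter resolved before a demand letter was sent, so the 19% rate applies.
$512,010 × 19% = $97,281.90
$97,281.90 exceeds the $60,600 cap, so the fee is capped at $60,600.00.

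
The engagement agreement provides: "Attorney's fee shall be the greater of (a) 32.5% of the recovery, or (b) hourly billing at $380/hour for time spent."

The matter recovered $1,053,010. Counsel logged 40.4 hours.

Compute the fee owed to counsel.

$342,228.25

(a) 32.5% of $1,053,010 = $342,228.25
(b) 40.4 × $380 = $15,352.00
The greater is (a): $342,228.25.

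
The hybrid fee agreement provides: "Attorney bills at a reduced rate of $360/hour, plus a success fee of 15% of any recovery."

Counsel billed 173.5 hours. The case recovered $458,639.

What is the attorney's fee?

Hourly: 173.5 × $360 = $62,460.00
Success fee: 15% of $458,639 = $68,795.85
Total: $62,460.00 + $68,795.85 = $131,255.85

$131,255.85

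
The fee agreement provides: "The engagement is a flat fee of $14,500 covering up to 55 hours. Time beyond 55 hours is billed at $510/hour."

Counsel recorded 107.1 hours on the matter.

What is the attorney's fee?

$41,071.00

Flat fee: $14,500.00
Excess hours: 107.1 − 55 = 52.1
Overrun: 52.1 × $510 = $26,571.00
Total: $14,500.00 + $26,571.00 = $41,071.00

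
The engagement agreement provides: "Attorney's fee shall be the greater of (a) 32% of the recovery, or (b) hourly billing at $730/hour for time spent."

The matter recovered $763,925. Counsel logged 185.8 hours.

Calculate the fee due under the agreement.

$244,456.00

(a) 32% of $763,925 = $244,456.00
(b) 185.8 × $730 = $135,634.00
The greater is (a): $244,456.00.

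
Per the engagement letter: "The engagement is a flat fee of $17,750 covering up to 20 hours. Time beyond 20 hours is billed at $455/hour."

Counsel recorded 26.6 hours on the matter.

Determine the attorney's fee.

Flat fee: $17,750.00
Excess hours: 26.6 − 20 = 6.6
Overrun: 6.6 × $455 = $3,003.00
Total: $17,750.00 + $3,003.00 = $20,753.00

$20,753.00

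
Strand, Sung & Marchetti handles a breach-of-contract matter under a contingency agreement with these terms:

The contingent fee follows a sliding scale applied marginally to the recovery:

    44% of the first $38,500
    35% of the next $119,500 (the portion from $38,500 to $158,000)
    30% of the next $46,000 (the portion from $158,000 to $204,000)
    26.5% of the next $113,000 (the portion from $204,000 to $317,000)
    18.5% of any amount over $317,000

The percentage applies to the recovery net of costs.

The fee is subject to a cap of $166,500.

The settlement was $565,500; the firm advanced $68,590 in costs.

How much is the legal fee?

$135,793.35

Fee base (net of costs): $565,500 − $68,590 = $496,910
First $38,500 at 44% = $16,940.00
Next $119,500 at 35% = $41,825.00
Next $46,000 at 30% = $13,800.00
Next $113,000 at 26.5% = $29,945.00
Remaining $179,910 at 18.5% = $33,283.35
Fee: $16,940.00 + $41,825.00 + $13,800.00 + $29,945.00 + $33,283.35 = $135,793.35
$135,793.35 is under the $166,500 cap.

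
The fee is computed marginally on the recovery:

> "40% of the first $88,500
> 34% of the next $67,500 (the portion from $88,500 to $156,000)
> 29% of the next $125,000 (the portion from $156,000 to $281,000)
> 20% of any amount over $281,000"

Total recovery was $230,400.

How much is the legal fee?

$79,926.00

First $88,500 at 40% = $35,400.00
Next $67,500 at 34% = $22,950.00
Remaining $74,400 at 29% = $21,576.00
Fee: $35,400.00 + $22,950.00 + $21,576.00 = $79,926.00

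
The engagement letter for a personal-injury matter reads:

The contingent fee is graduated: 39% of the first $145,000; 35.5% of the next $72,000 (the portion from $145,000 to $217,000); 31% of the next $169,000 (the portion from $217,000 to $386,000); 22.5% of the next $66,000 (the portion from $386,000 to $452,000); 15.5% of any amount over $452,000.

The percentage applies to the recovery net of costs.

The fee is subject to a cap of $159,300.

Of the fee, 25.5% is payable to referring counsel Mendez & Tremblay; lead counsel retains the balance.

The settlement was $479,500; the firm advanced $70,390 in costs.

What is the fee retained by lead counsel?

$104,076.31

Fee base (net of costs): $479,500 − $70,390 = $409,110
First $145,000 at 39% = $56,550.00
Next $72,000 at 35.5% = $25,560.00
Next $169,000 at 31% = $52,390.00
Remaining $23,110 at 22.5% = $5,199.75
Fee: $56,550.00 + $25,560.00 + $52,390.00 + $5,199.75 = $139,699.75
$139,699.75 is under the $159,300 cap.
Referral share: 25.5% of $139,699.75 = $35,623.44; lead counsel retains $139,699.75 − $35,623.44 = $104,076.31.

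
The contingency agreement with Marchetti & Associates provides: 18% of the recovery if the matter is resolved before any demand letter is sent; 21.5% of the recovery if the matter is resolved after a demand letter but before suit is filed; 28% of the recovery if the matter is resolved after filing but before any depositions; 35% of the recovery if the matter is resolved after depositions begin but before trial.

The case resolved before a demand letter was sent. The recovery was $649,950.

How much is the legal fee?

The matter resolved before a demand letter was sent, so the 18% rate applies.
$649,950 × 18% = $116,991.00

$116,991.00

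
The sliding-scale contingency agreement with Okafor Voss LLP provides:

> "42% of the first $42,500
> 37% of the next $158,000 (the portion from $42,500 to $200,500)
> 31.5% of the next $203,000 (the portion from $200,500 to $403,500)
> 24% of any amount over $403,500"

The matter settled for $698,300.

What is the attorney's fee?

$211,007.00

First $42,500 at 42% = $17,850.00
Next $158,000 at 37% = $58,460.00
Next $203,000 at 31.5% = $63,945.00
Remaining $294,800 at 24% = $70,752.00
Fee: $17,850.00 + $58,460.00 + $63,945.00 + $70,752.00 = $211,007.00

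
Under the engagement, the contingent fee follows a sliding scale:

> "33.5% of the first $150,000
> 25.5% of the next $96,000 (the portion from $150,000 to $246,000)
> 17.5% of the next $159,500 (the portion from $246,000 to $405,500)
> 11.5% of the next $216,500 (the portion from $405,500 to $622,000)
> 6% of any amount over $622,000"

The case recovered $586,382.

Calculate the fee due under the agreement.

$123,443.93

First $150,000 at 33.5% = $50,250.00
Next $96,000 at 25.5% = $24,480.00
Next $159,500 at 17.5% = $27,912.50
Remaining $180,882 at 11.5% = $20,801.43
Fee: $50,250.00 + $24,480.00 + $27,912.50 + $20,801.43 = $123,443.93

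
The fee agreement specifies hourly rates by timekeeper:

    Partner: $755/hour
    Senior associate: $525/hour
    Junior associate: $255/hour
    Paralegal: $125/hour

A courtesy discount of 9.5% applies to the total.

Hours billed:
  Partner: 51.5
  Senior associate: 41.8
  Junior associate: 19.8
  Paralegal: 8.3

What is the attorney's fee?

$60,557.17

Partner: 51.5 × $755 = $38,882.50
Senior associate: 41.8 × $525 = $21,945.00
Junior associate: 19.8 × $255 = $5,049.00
Paralegal: 8.3 × $125 = $1,037.50
Subtotal: $66,914.00
Less 9.5% discount: −$6,356.83
Total: $66,914.00 − $6,356.83 = $60,557.17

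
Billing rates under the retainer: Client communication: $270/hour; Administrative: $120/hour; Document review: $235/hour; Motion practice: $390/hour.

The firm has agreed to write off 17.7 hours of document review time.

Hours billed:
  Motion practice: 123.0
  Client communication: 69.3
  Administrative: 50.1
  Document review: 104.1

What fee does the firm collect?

Client communication: 69.3 × $270 = $18,711.00
Administrative: 50.1 × $120 = $6,012.00
Document review: 104.1 × $235 = $24,463.50
Motion practice: 123.0 × $390 = $47,970.00
Subtotal: $97,156.50
Write-off: 17.7 × $235 = $4,159.50
Total: $97,156.50 − $4,159.50 = $92,997.00

$92,997.00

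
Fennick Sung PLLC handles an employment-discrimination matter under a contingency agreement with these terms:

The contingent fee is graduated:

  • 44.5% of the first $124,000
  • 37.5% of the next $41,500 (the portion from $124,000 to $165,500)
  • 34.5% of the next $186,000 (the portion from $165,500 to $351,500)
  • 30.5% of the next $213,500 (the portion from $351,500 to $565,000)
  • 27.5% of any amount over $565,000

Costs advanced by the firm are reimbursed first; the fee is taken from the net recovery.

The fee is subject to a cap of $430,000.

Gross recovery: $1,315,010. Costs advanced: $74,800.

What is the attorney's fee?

Fee base (net of costs): $1,315,010 − $74,800 = $1,240,210
First $124,000 at 44.5% = $55,180.00
Next $41,500 at 37.5% = $15,562.50
Next $186,000 at 34.5% = $64,170.00
Next $213,500 at 30.5% = $65,117.50
Remaining $675,210 at 27.5% = $185,682.75
Fee: $55,180.00 + $15,562.50 + $64,170.00 + $65,117.50 + $185,682.75 = $385,712.75
$385,712.75 is under the $430,000 cap.

$385,712.75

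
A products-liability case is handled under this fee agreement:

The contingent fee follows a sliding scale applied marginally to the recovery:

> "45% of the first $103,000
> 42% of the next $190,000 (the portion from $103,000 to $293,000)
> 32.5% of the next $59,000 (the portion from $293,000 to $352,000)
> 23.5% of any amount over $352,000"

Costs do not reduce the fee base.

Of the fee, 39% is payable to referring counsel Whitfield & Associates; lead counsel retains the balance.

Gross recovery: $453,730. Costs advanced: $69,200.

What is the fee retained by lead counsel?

Fee base is the gross recovery, $453,730; costs are reimbursed separately.
First $103,000 at 45% = $46,350.00
Next $190,000 at 42% = $79,800.00
Next $59,000 at 32.5% = $19,175.00
Remaining $101,730 at 23.5% = $23,906.55
Fee: $46,350.00 + $79,800.00 + $19,175.00 + $23,906.55 = $169,231.55
Referral share: 39% of $169,231.55 = $66,000.30; lead counsel retains $169,231.55 − $66,000.30 = $103,231.25.

$103,231.25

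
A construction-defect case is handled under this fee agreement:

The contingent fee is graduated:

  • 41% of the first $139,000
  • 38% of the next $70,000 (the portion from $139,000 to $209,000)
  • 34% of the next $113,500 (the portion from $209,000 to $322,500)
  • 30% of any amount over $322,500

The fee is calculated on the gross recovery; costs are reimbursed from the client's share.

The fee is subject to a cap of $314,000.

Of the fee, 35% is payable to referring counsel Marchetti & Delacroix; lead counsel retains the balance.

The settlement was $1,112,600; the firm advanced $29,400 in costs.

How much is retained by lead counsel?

Fee base is the gross recovery, $1,112,600; costs are reimbursed separately.
First $139,000 at 41% = $56,990.00
Next $70,000 at 38% = $26,600.00
Next $113,500 at 34% = $38,590.00
Remaining $790,100 at 30% = $237,030.00
Fee: $56,990.00 + $26,600.00 + $38,590.00 + $237,030.00 = $359,210.00
$359,210.00 exceeds the $314,000 cap, so the fee is capped at $314,000.00.
Referral share: 35% of $314,000.00 = $109,900.00; lead counsel retains $314,000.00 − $109,900.00 = $204,100.00.

$204,100.00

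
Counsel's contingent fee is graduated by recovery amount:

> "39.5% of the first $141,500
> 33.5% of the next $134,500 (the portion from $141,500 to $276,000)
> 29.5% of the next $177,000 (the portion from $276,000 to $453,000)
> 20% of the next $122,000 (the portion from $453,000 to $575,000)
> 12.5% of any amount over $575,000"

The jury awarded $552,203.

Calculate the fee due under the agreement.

First $141,500 at 39.5% = $55,892.50
Next $134,500 at 33.5% = $45,057.50
Next $177,000 at 29.5% = $52,215.00
Remaining $99,203 at 20% = $19,840.60
Fee: $55,892.50 + $45,057.50 + $52,215.00 + $19,840.60 = $173,005.60

$173,005.60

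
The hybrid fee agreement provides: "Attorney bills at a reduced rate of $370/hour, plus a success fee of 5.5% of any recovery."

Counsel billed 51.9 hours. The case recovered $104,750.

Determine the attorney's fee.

Hourly: 51.9 × $370 = $19,203.00
Success fee: 5.5% of $104,750 = $5,761.25
Total: $19,203.00 + $5,761.25 = $24,964.25

$24,964.25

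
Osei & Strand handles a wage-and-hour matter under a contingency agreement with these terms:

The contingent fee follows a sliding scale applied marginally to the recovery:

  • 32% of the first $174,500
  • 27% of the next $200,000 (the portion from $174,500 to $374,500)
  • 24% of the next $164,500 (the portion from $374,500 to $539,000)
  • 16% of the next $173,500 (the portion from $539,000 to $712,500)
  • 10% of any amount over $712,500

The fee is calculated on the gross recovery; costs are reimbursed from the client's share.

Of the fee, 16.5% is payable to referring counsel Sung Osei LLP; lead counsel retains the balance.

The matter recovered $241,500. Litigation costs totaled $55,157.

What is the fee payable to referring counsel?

Fee base is the gross recovery, $241,500; costs are reimbursed separately.
First $174,500 at 32% = $55,840.00
Remaining $67,000 at 27% = $18,090.00
Fee: $55,840.00 + $18,090.00 = $73,930.00
Referral share: 16.5% of $73,930.00 = $12,198.45; lead counsel retains $73,930.00 − $12,198.45 = $61,731.55.

$12,198.45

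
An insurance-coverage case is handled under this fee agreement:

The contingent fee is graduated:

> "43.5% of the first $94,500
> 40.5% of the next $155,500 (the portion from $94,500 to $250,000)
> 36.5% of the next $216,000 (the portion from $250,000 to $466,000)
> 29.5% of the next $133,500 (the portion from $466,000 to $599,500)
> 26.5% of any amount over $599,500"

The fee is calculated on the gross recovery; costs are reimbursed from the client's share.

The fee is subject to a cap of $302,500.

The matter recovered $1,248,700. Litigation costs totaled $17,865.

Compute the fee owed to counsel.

$302,500.00

Fee base is the gross recovery, $1,248,700; costs are reimbursed separately.
First $94,500 at 43.5% = $41,107.50
Next $155,500 at 40.5% = $62,977.50
Next $216,000 at 36.5% = $78,840.00
Next $133,500 at 29.5% = $39,382.50
Remaining $649,200 at 26.5% = $172,038.00
Fee: $41,107.50 + $62,977.50 + $78,840.00 + $39,382.50 + $172,038.00 = $394,345.50
$394,345.50 exceeds the $302,500 cap, so the fee is capped at $302,500.00.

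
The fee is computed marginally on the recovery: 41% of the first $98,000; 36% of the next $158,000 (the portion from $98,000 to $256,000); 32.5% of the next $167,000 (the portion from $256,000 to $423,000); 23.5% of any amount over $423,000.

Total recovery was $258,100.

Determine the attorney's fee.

$97,742.50

First $98,000 at 41% = $40,180.00
Next $158,000 at 36% = $56,880.00
Remaining $2,100 at 32.5% = $682.50
Fee: $40,180.00 + $56,880.00 + $682.50 = $97,742.50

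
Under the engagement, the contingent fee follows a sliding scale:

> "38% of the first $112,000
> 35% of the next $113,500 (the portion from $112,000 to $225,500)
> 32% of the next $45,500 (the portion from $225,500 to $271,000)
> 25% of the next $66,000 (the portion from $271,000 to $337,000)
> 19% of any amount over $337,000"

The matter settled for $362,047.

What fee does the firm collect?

$118,103.93

First $112,000 at 38% = $42,560.00
Next $113,500 at 35% = $39,725.00
Next $45,500 at 32% = $14,560.00
Next $66,000 at 25% = $16,500.00
Remaining $25,047 at 19% = $4,758.93
Fee: $42,560.00 + $39,725.00 + $14,560.00 + $16,500.00 + $4,758.93 = $118,103.93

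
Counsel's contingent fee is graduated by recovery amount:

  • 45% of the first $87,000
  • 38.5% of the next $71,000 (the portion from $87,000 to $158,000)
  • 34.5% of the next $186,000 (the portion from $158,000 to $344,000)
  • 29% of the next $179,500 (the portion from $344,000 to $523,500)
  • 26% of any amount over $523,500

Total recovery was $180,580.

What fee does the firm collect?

$74,275.10

First $87,000 at 45% = $39,150.00
Next $71,000 at 38.5% = $27,335.00
Remaining $22,580 at 34.5% = $7,790.10
Fee: $39,150.00 + $27,335.00 + $7,790.10 = $74,275.10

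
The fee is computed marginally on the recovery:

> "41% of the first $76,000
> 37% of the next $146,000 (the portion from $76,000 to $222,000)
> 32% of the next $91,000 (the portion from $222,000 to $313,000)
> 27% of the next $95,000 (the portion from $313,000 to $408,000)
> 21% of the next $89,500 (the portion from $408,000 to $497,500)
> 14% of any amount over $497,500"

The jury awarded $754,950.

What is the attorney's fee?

First $76,000 at 41% = $31,160.00
Next $146,000 at 37% = $54,020.00
Next $91,000 at 32% = $29,120.00
Next $95,000 at 27% = $25,650.00
Next $89,500 at 21% = $18,795.00
Remaining $257,450 at 14% = $36,043.00
Fee: $31,160.00 + $54,020.00 + $29,120.00 + $25,650.00 + $18,795.00 + $36,043.00 = $194,788.00

$194,788.00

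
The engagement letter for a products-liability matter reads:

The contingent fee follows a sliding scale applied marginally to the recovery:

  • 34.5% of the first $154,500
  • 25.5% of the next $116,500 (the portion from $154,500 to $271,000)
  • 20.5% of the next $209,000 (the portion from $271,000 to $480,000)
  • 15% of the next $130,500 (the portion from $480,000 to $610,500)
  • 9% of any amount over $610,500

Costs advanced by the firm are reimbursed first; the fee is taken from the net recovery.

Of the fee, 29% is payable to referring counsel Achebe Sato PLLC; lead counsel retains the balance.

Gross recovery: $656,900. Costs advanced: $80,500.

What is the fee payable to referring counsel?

$40,691.35

Fee base (net of costs): $656,900 − $80,500 = $576,400
First $154,500 at 34.5% = $53,302.50
Next $116,500 at 25.5% = $29,707.50
Next $209,000 at 20.5% = $42,845.00
Remaining $96,400 at 15% = $14,460.00
Fee: $53,302.50 + $29,707.50 + $42,845.00 + $14,460.00 = $140,315.00
Referral share: 29% of $140,315.00 = $40,691.35; lead counsel retains $140,315.00 − $40,691.35 = $99,623.65.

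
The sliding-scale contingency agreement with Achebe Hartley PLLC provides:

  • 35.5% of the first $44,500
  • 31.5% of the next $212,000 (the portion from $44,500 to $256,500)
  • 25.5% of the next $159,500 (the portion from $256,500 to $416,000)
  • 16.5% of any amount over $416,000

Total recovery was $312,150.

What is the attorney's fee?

First $44,500 at 35.5% = $15,797.50
Next $212,000 at 31.5% = $66,780.00
Remaining $55,650 at 25.5% = $14,190.75
Fee: $15,797.50 + $66,780.00 + $14,190.75 = $96,768.25

$96,768.25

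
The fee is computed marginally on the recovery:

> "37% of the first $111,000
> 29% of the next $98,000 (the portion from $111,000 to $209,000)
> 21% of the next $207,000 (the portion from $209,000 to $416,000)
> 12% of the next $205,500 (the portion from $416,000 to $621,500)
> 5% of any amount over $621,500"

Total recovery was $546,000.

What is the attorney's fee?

First $111,000 at 37% = $41,070.00
Next $98,000 at 29% = $28,420.00
Next $207,000 at 21% = $43,470.00
Remaining $130,000 at 12% = $15,600.00
Fee: $41,070.00 + $28,420.00 + $43,470.00 + $15,600.00 = $128,560.00

$128,560.00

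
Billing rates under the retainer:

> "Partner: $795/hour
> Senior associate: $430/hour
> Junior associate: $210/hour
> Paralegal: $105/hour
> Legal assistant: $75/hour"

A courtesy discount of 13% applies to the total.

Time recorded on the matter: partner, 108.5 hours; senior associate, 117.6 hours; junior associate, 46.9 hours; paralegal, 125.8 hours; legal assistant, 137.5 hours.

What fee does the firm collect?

Partner: 108.5 × $795 = $86,257.50
Senior associate: 117.6 × $430 = $50,568.00
Junior associate: 46.9 × $210 = $9,849.00
Paralegal: 125.8 × $105 = $13,209.00
Legal assistant: 137.5 × $75 = $10,312.50
Subtotal: $170,196.00
Less 13% discount: −$22,125.48
Total: $170,196.00 − $22,125.48 = $148,070.52

$148,070.52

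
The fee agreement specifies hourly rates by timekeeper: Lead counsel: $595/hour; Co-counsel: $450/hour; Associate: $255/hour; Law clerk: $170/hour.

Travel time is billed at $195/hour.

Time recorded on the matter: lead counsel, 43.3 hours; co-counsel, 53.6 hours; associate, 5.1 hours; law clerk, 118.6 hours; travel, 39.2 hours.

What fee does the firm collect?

$78,990.00

Lead counsel: 43.3 × $595 = $25,763.50
Co-counsel: 53.6 × $450 = $24,120.00
Associate: 5.1 × $255 = $1,300.50
Law clerk: 118.6 × $170 = $20,162.00
Subtotal: $25,763.50 + $24,120.00 + $1,300.50 + $20,162.00 = $71,346.00
Travel: 39.2 × $195 = $7,644.00
Total: $71,346.00 + $7,644.00 = $78,990.00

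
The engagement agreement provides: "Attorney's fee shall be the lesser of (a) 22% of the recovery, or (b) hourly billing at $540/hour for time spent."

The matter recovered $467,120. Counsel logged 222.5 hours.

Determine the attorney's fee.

$102,766.40

(a) 22% of $467,120 = $102,766.40
(b) 222.5 × $540 = $120,150.00
The lesser is (a): $102,766.40.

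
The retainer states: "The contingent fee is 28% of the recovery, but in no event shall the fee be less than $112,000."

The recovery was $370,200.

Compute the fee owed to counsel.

$112,000.00

28% of $370,200 = $103,656.00
That is below the $112,000 minimum, so the minimum applies.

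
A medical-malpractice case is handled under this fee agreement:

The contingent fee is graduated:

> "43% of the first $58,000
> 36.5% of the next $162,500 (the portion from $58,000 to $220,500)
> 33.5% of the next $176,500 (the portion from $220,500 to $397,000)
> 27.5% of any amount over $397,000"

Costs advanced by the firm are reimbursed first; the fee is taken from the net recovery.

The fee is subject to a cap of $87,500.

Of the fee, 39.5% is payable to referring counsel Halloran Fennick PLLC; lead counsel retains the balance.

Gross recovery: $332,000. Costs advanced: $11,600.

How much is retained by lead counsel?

$52,937.50

Fee base (net of costs): $332,000 − $11,600 = $320,400
First $58,000 at 43% = $24,940.00
Next $162,500 at 36.5% = $59,312.50
Remaining $99,900 at 33.5% = $33,466.50
Fee: $24,940.00 + $59,312.50 + $33,466.50 = $117,719.00
$117,719.00 exceeds the $87,500 cap, so the fee is capped at $87,500.00.
Referral share: 39.5% of $87,500.00 = $34,562.50; lead counsel retains $87,500.00 − $34,562.50 = $52,937.50.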